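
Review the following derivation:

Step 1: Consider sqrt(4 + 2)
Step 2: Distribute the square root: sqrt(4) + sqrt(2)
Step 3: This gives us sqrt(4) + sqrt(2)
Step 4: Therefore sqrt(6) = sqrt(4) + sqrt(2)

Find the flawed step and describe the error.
Step 2: Distribute the square root: sqrt(4) + sqrt(2)

Step 2 incorrectly 'distributes' the square root over addition. The square root function does not distribute: sqrt(a + b) ≠ sqrt(a) + sqrt(b). In fact, sqrt(4 + 2) = sqrt(6) ≈ 2.4495, while sqrt(4) + sqrt(2) ≈ 3.4142.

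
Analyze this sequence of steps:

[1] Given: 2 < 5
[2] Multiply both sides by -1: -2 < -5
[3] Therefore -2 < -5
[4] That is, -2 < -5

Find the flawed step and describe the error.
Step 2: Multiply both sides by -1: -2 < -5

Step 2 multiplies both sides by -1 but fails to reverse the inequality sign. When multiplying (or dividing) an inequality by a negative number, the direction must be reversed. Since 2 < 5, we should get -2 > -5, i.e., -2 > -5.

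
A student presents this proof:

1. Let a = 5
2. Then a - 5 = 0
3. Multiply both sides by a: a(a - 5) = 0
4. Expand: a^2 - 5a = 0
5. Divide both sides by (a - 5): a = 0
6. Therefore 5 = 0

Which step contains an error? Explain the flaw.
Step 5: Divide both sides by (a - 5): a = 0

Step 5 divides both sides by (a - 5). However, since a = 5, we have (a - 5) = 0. Division by zero is undefined, making this step invalid.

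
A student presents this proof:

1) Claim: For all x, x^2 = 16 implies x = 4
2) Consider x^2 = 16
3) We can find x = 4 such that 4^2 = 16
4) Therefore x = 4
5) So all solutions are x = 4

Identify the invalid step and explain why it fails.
Step 4: Therefore x = 4

Step 4 incorrectly concludes that x = 4 is the only solution. The proof shows that x = 4 is A solution (existence), but does not show it is the ONLY solution (uniqueness). In fact, x = -4 is also a solution since (-4)^2 = 16. Finding one solution doesn't prove there are no others.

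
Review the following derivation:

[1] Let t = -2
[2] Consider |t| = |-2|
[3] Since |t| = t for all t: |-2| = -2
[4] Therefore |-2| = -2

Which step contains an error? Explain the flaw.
Step 3: Since |t| = t for all t: |-2| = -2

Step 3 incorrectly states that |t| = t for all t. The correct definition is |t| = t when t >= 0, and |t| = -t when t < 0. Since -2 < 0, we have |-2| = -(-2) = 2, not -2.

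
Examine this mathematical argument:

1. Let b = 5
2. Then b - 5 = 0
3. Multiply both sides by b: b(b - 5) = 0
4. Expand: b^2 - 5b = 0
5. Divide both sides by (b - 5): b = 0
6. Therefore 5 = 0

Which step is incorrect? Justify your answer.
Step 5: Divide both sides by (b - 5): b = 0

Step 5 divides both sides by (b - 5). However, since b = 5, we have (b - 5) = 0. Division by zero is undefined, making this step invalid.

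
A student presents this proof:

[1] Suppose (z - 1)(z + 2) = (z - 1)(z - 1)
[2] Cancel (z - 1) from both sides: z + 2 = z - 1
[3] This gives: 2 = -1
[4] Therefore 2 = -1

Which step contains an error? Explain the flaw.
Step 2: Cancel (z - 1) from both sides: z + 2 = z - 1

Step 2 cancels (z - 1) from both sides. This is only valid if (z - 1) ≠ 0, i.e., z ≠ 1. When z = 1, both sides equal zero regardless of the other factors. The correct approach requires considering z = 1 as a separate case.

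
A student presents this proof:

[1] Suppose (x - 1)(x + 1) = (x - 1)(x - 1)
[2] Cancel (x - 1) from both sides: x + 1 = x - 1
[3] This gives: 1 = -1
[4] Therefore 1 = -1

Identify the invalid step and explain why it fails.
Step 2: Cancel (x - 1) from both sides: x + 1 = x - 1

Step 2 cancels (x - 1) from both sides. This is only valid if (x - 1) ≠ 0, i.e., x ≠ 1. When x = 1, both sides equal zero regardless of the other factors. The correct approach requires considering x = 1 as a separate case.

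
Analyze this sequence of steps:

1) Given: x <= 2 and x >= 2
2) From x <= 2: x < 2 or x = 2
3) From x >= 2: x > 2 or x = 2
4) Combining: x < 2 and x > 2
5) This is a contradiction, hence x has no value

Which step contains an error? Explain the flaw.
Step 4: Combining: x < 2 and x > 2

Step 4 incorrectly combines the conditions. From x <= 2 and x >= 2, the intersection is x = 2. The error treats the 'or' cases as 'and' requirements. The correct conclusion is that x = 2 is the unique solution, not that no solution exists.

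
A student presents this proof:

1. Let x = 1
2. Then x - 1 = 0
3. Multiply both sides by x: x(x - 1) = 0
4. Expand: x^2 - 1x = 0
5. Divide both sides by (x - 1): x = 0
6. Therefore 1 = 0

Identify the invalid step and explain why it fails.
Step 5: Divide both sides by (x - 1): x = 0

Step 5 divides both sides by (x - 1). However, since x = 1, we have (x - 1) = 0. Division by zero is undefined, making this step invalid.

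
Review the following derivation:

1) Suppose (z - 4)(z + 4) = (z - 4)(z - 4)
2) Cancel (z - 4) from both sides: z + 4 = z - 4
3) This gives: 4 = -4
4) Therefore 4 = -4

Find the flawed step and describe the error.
Step 2: Cancel (z - 4) from both sides: z + 4 = z - 4

Step 2 cancels (z - 4) from both sides. This is only valid if (z - 4) ≠ 0, i.e., z ≠ 4. When z = 4, both sides equal zero regardless of the other factors. The correct approach requires considering z = 4 as a separate case.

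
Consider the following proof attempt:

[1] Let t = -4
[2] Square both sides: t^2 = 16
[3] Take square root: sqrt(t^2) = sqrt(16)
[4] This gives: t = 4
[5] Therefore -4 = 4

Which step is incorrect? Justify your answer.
Step 4: This gives: t = 4

Step 4 incorrectly states that sqrt(t^2) = t. The correct identity is sqrt(t^2) = |t|. Since t = -4 < 0, we have sqrt(t^2) = |-4| = 4, not t = -4.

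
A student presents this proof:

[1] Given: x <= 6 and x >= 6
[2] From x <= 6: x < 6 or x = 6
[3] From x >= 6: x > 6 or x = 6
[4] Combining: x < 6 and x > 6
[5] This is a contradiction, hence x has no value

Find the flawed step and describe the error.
Step 4: Combining: x < 6 and x > 6

Step 4 incorrectly combines the conditions. From x <= 6 and x >= 6, the intersection is x = 6. The error treats the 'or' cases as 'and' requirements. The correct conclusion is that x = 6 is the unique solution, not that no solution exists.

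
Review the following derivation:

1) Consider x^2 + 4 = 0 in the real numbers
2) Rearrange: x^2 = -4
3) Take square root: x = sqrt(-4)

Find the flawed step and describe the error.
Step 3: Take square root: x = sqrt(-4)

Step 3 takes the square root of -4, which is negative. In the real number system, the square root of a negative number is undefined. The equation x^2 + 4 = 0 has no real solutions. Square roots of negative numbers only exist in the complex numbers.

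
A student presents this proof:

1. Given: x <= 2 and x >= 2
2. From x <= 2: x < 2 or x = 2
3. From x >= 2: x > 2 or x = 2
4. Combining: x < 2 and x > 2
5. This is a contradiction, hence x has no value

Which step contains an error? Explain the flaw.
Step 4: Combining: x < 2 and x > 2

Step 4 incorrectly combines the conditions. From x <= 2 and x >= 2, the intersection is x = 2. The error treats the 'or' cases as 'and' requirements. The correct conclusion is that x = 2 is the unique solution, not that no solution exists.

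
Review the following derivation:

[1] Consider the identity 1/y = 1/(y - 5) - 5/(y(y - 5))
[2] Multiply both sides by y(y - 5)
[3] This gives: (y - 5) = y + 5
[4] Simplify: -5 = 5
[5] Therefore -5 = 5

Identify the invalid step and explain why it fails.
Step 3: This gives: (y - 5) = y + 5

Step 3 makes a sign error when clearing denominators. Multiplying -5/(y(y - 5)) by y(y - 5) gives -5, not +5. The correct result is (y - 5) = y - 5, which is trivially true, not (y - 5) = y + 5. (Step 1 is a valid identity: 1/(y - 5) - 5/(y(y - 5)) = (y - 5)/(y(y - 5)) = 1/y.)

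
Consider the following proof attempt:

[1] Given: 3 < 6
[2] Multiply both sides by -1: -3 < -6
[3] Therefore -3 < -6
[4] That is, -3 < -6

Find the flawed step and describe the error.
Step 2: Multiply both sides by -1: -3 < -6

Step 2 multiplies both sides by -1 but fails to reverse the inequality sign. When multiplying (or dividing) an inequality by a negative number, the direction must be reversed. Since 3 < 6, we should get -3 > -6, i.e., -3 > -6.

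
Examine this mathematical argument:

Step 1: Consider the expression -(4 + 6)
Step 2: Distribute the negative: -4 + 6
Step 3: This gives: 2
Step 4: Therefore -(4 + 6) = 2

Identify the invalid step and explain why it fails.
Step 2: Distribute the negative: -4 + 6

Step 2 incorrectly distributes the negative sign. The correct distribution is -(4 + 6) = -4 - 6 = -10. The negative must be applied to both terms, not just the first. The error treats -(4 + 6) as -4 + 6, which equals 2 instead of -10.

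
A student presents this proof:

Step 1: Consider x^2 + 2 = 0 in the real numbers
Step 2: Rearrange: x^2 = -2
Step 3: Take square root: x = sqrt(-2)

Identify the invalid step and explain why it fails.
Step 3: Take square root: x = sqrt(-2)

Step 3 takes the square root of -2, which is negative. In the real number system, the square root of a negative number is undefined. The equation x^2 + 2 = 0 has no real solutions. Square roots of negative numbers only exist in the complex numbers.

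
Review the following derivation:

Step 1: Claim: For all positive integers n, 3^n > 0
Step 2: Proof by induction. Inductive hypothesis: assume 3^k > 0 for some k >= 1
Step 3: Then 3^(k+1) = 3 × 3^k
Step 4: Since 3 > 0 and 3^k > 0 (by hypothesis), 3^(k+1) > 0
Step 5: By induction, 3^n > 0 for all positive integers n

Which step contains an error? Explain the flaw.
Step 5: By induction, 3^n > 0 for all positive integers n

Step 5 concludes the proof by induction, but no base case was ever established. A valid induction proof requires: (1) a base case proving 3^1 > 0, and (2) an inductive step showing IF 3^k > 0 THEN 3^(k+1) > 0. Steps 2-4 correctly establish the inductive step, but without the base case the conclusion in step 5 does not follow.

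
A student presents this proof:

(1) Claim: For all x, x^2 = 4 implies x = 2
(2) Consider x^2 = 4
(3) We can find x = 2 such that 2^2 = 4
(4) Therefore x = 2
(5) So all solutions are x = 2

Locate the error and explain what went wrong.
Step 4: Therefore x = 2

Step 4 incorrectly concludes that x = 2 is the only solution. The proof shows that x = 2 is A solution (existence), but does not show it is the ONLY solution (uniqueness). In fact, x = -2 is also a solution since (-2)^2 = 4. Finding one solution doesn't prove there are no others.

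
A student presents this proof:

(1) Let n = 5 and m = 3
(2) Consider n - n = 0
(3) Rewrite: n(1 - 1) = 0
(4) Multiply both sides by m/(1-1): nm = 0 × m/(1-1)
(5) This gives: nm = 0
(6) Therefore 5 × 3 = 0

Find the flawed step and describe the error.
Step 4: Multiply both sides by m/(1-1): nm = 0 × m/(1-1)

Step 4 multiplies both sides by m/(1-1). However, 1-1 = 0, so this is multiplication by m/0, which is undefined. We cannot multiply by an undefined expression.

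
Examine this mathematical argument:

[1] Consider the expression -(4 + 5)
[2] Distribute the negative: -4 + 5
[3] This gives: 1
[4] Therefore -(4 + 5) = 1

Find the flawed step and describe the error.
Step 2: Distribute the negative: -4 + 5

Step 2 incorrectly distributes the negative sign. The correct distribution is -(4 + 5) = -4 - 5 = -9. The negative must be applied to both terms, not just the first. The error treats -(4 + 5) as -4 + 5, which equals 1 instead of -9.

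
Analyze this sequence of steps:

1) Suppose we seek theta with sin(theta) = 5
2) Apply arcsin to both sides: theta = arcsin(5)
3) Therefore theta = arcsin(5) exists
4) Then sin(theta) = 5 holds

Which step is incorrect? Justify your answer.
Step 2: Apply arcsin to both sides: theta = arcsin(5)

Step 2 applies arcsin to 5. However, arcsin(x) is only defined for x in [-1, 1] because sin(theta) can only produce values in that range. Since |5| > 1, arcsin(5) is undefined. There is no angle whose sine equals 5.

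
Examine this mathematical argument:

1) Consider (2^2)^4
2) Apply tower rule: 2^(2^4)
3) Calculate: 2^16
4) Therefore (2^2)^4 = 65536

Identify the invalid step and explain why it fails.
Step 2: Apply tower rule: 2^(2^4)

Step 2 incorrectly states that (a^b)^c = a^(b^c). The correct rule is (a^b)^c = a^(b×c). The actual value is (2^2)^4 = 2^8 = 256, not 2^16 = 65536.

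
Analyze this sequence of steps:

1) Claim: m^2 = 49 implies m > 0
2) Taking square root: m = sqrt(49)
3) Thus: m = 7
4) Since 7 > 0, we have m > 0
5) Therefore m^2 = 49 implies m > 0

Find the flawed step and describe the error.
Step 2: Taking square root: m = sqrt(49)

Step 2 takes the square root and assumes the positive root only. The equation m^2 = 49 actually has two solutions: m = 7 and m = -7. The proof silently assumes m > 0 without justification, then uses this assumption to conclude m > 0, which is circular. The counterexample m = -7 shows the claim is false.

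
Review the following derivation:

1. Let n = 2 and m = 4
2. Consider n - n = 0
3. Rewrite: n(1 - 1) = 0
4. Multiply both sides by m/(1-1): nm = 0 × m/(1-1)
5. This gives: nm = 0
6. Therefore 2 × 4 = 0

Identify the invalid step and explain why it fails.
Step 4: Multiply both sides by m/(1-1): nm = 0 × m/(1-1)

Step 4 multiplies both sides by m/(1-1). However, 1-1 = 0, so this is multiplication by m/0, which is undefined. We cannot multiply by an undefined expression.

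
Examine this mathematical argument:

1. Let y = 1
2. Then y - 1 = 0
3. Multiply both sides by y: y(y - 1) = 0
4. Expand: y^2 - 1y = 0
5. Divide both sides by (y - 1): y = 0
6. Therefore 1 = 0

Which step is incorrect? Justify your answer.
Step 5: Divide both sides by (y - 1): y = 0

Step 5 divides both sides by (y - 1). However, since y = 1, we have (y - 1) = 0. Division by zero is undefined, making this step invalid.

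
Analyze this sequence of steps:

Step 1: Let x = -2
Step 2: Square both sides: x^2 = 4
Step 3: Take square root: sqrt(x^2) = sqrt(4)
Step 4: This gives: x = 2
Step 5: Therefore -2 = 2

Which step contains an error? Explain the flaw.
Step 4: This gives: x = 2

Step 4 incorrectly states that sqrt(x^2) = x. The correct identity is sqrt(x^2) = |x|. Since x = -2 < 0, we have sqrt(x^2) = |-2| = 2, not x = -2.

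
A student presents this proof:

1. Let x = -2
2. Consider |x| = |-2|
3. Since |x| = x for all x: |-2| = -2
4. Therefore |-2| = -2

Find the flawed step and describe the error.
Step 3: Since |x| = x for all x: |-2| = -2

Step 3 incorrectly states that |x| = x for all x. The correct definition is |x| = x when x >= 0, and |x| = -x when x < 0. Since -2 < 0, we have |-2| = -(-2) = 2, not -2.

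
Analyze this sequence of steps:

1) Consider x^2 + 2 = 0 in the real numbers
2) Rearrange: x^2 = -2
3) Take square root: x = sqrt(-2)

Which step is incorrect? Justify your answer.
Step 3: Take square root: x = sqrt(-2)

Step 3 takes the square root of -2, which is negative. In the real number system, the square root of a negative number is undefined. The equation x^2 + 2 = 0 has no real solutions. Square roots of negative numbers only exist in the complex numbers.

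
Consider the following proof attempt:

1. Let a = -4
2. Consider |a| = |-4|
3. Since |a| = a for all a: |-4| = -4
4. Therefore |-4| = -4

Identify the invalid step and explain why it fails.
Step 3: Since |a| = a for all a: |-4| = -4

Step 3 incorrectly states that |a| = a for all a. The correct definition is |a| = a when a >= 0, and |a| = -a when a < 0. Since -4 < 0, we have |-4| = -(-4) = 4, not -4.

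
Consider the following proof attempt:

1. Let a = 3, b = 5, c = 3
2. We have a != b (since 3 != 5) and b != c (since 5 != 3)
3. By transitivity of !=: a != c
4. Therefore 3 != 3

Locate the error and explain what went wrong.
Step 3: By transitivity of !=: a != c

Step 3 incorrectly applies transitivity to the '!=' relation. Transitivity states: if a R b and b R c, then a R c. However, '!=' is not transitive. Counterexample: 3 != 5 and 5 != 3, but 3 = 3 (both equal 3). Transitivity holds for relations like <, <=, =, but not for !=.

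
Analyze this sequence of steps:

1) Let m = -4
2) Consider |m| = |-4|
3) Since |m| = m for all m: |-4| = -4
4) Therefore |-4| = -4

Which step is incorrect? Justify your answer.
Step 3: Since |m| = m for all m: |-4| = -4

Step 3 incorrectly states that |m| = m for all m. The correct definition is |m| = m when m >= 0, and |m| = -m when m < 0. Since -4 < 0, we have |-4| = -(-4) = 4, not -4.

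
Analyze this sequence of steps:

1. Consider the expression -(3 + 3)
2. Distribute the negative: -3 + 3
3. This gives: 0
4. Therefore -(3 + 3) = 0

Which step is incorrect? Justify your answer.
Step 2: Distribute the negative: -3 + 3

Step 2 incorrectly distributes the negative sign. The correct distribution is -(3 + 3) = -3 - 3 = -6. The negative must be applied to both terms, not just the first. The error treats -(3 + 3) as -3 + 3, which equals 0 instead of -6.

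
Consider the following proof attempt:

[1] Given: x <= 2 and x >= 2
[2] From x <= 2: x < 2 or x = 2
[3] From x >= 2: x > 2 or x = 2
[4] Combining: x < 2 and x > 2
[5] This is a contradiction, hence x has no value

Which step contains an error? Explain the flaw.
Step 4: Combining: x < 2 and x > 2

Step 4 incorrectly combines the conditions. From x <= 2 and x >= 2, the intersection is x = 2. The error treats the 'or' cases as 'and' requirements. The correct conclusion is that x = 2 is the unique solution, not that no solution exists.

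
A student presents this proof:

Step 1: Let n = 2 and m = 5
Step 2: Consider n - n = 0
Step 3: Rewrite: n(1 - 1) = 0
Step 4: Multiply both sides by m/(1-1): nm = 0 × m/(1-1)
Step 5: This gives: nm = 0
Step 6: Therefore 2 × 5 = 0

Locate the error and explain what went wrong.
Step 4: Multiply both sides by m/(1-1): nm = 0 × m/(1-1)

Step 4 multiplies both sides by m/(1-1). However, 1-1 = 0, so this is multiplication by m/0, which is undefined. We cannot multiply by an undefined expression.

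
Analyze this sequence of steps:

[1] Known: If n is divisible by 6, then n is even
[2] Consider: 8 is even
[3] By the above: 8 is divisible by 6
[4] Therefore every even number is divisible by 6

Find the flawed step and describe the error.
Step 3: By the above: 8 is divisible by 6

Step 3 commits the fallacy of affirming the consequent. The known fact 'divisible by 6 → even' does NOT imply 'even → divisible by 6'. That would be the converse, which is false. For example, 8 is even but 8 ÷ 6 = 1.33, which is not an integer.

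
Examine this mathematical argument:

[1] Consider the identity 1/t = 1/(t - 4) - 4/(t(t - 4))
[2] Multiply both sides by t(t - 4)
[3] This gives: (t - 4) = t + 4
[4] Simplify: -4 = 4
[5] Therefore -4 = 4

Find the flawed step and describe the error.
Step 3: This gives: (t - 4) = t + 4

Step 3 makes a sign error when clearing denominators. Multiplying -4/(t(t - 4)) by t(t - 4) gives -4, not +4. The correct result is (t - 4) = t - 4, which is trivially true, not (t - 4) = t + 4. (Step 1 is a valid identity: 1/(t - 4) - 4/(t(t - 4)) = (t - 4)/(t(t - 4)) = 1/t.)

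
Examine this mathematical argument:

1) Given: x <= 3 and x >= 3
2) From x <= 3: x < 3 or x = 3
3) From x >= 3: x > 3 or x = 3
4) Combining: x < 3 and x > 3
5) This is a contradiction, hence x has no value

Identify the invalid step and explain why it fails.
Step 4: Combining: x < 3 and x > 3

Step 4 incorrectly combines the conditions. From x <= 3 and x >= 3, the intersection is x = 3. The error treats the 'or' cases as 'and' requirements. The correct conclusion is that x = 3 is the unique solution, not that no solution exists.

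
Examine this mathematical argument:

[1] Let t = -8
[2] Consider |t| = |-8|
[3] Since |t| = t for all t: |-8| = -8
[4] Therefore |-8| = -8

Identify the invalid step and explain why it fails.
Step 3: Since |t| = t for all t: |-8| = -8

Step 3 incorrectly states that |t| = t for all t. The correct definition is |t| = t when t >= 0, and |t| = -t when t < 0. Since -8 < 0, we have |-8| = -(-8) = 8, not -8.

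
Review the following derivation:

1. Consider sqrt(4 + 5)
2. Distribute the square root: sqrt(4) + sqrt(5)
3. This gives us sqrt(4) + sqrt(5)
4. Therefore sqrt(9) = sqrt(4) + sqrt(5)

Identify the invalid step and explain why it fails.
Step 2: Distribute the square root: sqrt(4) + sqrt(5)

Step 2 incorrectly 'distributes' the square root over addition. The square root function does not distribute: sqrt(a + b) ≠ sqrt(a) + sqrt(b). In fact, sqrt(4 + 5) = sqrt(9) ≈ 3.0000, while sqrt(4) + sqrt(5) ≈ 4.2361.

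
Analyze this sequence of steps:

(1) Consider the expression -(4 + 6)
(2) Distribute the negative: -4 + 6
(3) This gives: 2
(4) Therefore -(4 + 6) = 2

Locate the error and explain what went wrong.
Step 2: Distribute the negative: -4 + 6

Step 2 incorrectly distributes the negative sign. The correct distribution is -(4 + 6) = -4 - 6 = -10. The negative must be applied to both terms, not just the first. The error treats -(4 + 6) as -4 + 6, which equals 2 instead of -10.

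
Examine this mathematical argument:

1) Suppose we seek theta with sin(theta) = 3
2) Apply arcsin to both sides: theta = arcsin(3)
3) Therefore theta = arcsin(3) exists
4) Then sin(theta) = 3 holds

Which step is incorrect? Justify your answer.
Step 2: Apply arcsin to both sides: theta = arcsin(3)

Step 2 applies arcsin to 3. However, arcsin(x) is only defined for x in [-1, 1] because sin(theta) can only produce values in that range. Since |3| > 1, arcsin(3) is undefined. There is no angle whose sine equals 3.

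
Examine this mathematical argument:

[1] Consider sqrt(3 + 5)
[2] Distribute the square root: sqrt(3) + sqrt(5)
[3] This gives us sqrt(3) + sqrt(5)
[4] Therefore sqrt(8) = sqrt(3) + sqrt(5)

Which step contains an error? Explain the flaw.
Step 2: Distribute the square root: sqrt(3) + sqrt(5)

Step 2 incorrectly 'distributes' the square root over addition. The square root function does not distribute: sqrt(a + b) ≠ sqrt(a) + sqrt(b). In fact, sqrt(3 + 5) = sqrt(8) ≈ 2.8284, while sqrt(3) + sqrt(5) ≈ 3.9681.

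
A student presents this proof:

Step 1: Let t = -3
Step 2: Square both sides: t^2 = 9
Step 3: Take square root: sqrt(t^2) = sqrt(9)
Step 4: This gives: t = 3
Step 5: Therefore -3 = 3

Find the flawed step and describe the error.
Step 4: This gives: t = 3

Step 4 incorrectly states that sqrt(t^2) = t. The correct identity is sqrt(t^2) = |t|. Since t = -3 < 0, we have sqrt(t^2) = |-3| = 3, not t = -3.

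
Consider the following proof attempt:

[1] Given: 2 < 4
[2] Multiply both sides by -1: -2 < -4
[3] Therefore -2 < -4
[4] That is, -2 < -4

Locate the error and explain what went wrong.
Step 2: Multiply both sides by -1: -2 < -4

Step 2 multiplies both sides by -1 but fails to reverse the inequality sign. When multiplying (or dividing) an inequality by a negative number, the direction must be reversed. Since 2 < 4, we should get -2 > -4, i.e., -2 > -4.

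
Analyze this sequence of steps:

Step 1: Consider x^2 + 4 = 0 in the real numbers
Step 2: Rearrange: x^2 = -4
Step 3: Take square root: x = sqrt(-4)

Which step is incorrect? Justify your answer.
Step 3: Take square root: x = sqrt(-4)

Step 3 takes the square root of -4, which is negative. In the real number system, the square root of a negative number is undefined. The equation x^2 + 4 = 0 has no real solutions. Square roots of negative numbers only exist in the complex numbers.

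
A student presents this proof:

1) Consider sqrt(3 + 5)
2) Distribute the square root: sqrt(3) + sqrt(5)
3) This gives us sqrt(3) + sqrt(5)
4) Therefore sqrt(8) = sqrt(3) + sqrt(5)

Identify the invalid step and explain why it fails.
Step 2: Distribute the square root: sqrt(3) + sqrt(5)

Step 2 incorrectly 'distributes' the square root over addition. The square root function does not distribute: sqrt(a + b) ≠ sqrt(a) + sqrt(b). In fact, sqrt(3 + 5) = sqrt(8) ≈ 2.8284, while sqrt(3) + sqrt(5) ≈ 3.9681.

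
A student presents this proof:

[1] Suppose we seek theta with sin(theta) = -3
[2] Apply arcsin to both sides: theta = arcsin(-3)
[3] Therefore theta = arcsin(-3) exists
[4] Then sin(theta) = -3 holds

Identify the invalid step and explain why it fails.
Step 2: Apply arcsin to both sides: theta = arcsin(-3)

Step 2 applies arcsin to -3. However, arcsin(x) is only defined for x in [-1, 1] because sin(theta) can only produce values in that range. Since |-3| > 1, arcsin(-3) is undefined. There is no angle whose sine equals -3.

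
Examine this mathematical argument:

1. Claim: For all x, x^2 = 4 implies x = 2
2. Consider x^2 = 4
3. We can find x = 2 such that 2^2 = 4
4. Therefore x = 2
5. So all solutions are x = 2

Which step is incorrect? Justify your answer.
Step 4: Therefore x = 2

Step 4 incorrectly concludes that x = 2 is the only solution. The proof shows that x = 2 is A solution (existence), but does not show it is the ONLY solution (uniqueness). In fact, x = -2 is also a solution since (-2)^2 = 4. Finding one solution doesn't prove there are no others.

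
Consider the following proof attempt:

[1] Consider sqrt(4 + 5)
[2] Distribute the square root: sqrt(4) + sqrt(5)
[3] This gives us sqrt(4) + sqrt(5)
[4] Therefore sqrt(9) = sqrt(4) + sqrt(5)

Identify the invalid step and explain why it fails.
Step 2: Distribute the square root: sqrt(4) + sqrt(5)

Step 2 incorrectly 'distributes' the square root over addition. The square root function does not distribute: sqrt(a + b) ≠ sqrt(a) + sqrt(b). In fact, sqrt(4 + 5) = sqrt(9) ≈ 3.0000, while sqrt(4) + sqrt(5) ≈ 4.2361.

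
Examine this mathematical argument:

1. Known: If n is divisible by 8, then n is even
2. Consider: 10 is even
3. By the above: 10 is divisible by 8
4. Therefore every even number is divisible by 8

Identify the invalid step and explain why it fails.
Step 3: By the above: 10 is divisible by 8

Step 3 commits the fallacy of affirming the consequent. The known fact 'divisible by 8 → even' does NOT imply 'even → divisible by 8'. That would be the converse, which is false. For example, 10 is even but 10 ÷ 8 = 1.25, which is not an integer.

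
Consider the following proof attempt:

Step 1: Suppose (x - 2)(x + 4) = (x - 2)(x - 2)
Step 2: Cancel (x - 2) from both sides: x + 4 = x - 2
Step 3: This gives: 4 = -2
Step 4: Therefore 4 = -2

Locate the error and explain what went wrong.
Step 2: Cancel (x - 2) from both sides: x + 4 = x - 2

Step 2 cancels (x - 2) from both sides. This is only valid if (x - 2) ≠ 0, i.e., x ≠ 2. When x = 2, both sides equal zero regardless of the other factors. The correct approach requires considering x = 2 as a separate case.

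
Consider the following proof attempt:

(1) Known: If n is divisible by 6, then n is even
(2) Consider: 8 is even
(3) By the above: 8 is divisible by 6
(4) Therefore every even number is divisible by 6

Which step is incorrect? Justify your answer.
Step 3: By the above: 8 is divisible by 6

Step 3 commits the fallacy of affirming the consequent. The known fact 'divisible by 6 → even' does NOT imply 'even → divisible by 6'. That would be the converse, which is false. For example, 8 is even but 8 ÷ 6 = 1.33, which is not an integer.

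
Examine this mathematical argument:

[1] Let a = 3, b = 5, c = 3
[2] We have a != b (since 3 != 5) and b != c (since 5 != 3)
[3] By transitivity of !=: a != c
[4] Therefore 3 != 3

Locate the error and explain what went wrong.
Step 3: By transitivity of !=: a != c

Step 3 incorrectly applies transitivity to the '!=' relation. Transitivity states: if a R b and b R c, then a R c. However, '!=' is not transitive. Counterexample: 3 != 5 and 5 != 3, but 3 = 3 (both equal 3). Transitivity holds for relations like <, <=, =, but not for !=.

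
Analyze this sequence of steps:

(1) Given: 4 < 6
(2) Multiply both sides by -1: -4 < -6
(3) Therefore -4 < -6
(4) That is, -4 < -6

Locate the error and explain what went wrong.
Step 2: Multiply both sides by -1: -4 < -6

Step 2 multiplies both sides by -1 but fails to reverse the inequality sign. When multiplying (or dividing) an inequality by a negative number, the direction must be reversed. Since 4 < 6, we should get -4 > -6, i.e., -4 > -6.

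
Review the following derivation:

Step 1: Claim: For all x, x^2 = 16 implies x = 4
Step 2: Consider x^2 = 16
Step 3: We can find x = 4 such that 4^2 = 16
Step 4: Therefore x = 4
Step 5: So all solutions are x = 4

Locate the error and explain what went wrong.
Step 4: Therefore x = 4

Step 4 incorrectly concludes that x = 4 is the only solution. The proof shows that x = 4 is A solution (existence), but does not show it is the ONLY solution (uniqueness). In fact, x = -4 is also a solution since (-4)^2 = 16. Finding one solution doesn't prove there are no others.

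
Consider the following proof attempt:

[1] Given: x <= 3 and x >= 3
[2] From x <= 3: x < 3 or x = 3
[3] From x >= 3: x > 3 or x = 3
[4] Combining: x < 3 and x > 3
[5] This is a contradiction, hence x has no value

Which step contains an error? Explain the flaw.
Step 4: Combining: x < 3 and x > 3

Step 4 incorrectly combines the conditions. From x <= 3 and x >= 3, the intersection is x = 3. The error treats the 'or' cases as 'and' requirements. The correct conclusion is that x = 3 is the unique solution, not that no solution exists.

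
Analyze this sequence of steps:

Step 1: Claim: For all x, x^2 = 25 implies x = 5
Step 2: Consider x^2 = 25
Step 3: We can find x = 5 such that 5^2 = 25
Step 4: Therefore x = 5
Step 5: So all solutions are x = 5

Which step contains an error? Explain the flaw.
Step 4: Therefore x = 5

Step 4 incorrectly concludes that x = 5 is the only solution. The proof shows that x = 5 is A solution (existence), but does not show it is the ONLY solution (uniqueness). In fact, x = -5 is also a solution since (-5)^2 = 25. Finding one solution doesn't prove there are no others.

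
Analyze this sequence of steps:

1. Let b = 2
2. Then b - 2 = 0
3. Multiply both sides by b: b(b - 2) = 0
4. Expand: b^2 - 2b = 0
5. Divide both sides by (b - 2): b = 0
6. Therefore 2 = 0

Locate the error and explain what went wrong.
Step 5: Divide both sides by (b - 2): b = 0

Step 5 divides both sides by (b - 2). However, since b = 2, we have (b - 2) = 0. Division by zero is undefined, making this step invalid.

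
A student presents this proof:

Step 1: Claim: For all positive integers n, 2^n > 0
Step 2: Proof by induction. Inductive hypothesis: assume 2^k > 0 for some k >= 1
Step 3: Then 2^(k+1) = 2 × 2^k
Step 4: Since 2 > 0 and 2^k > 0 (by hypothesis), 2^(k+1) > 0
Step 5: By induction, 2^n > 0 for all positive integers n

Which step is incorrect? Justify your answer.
Step 5: By induction, 2^n > 0 for all positive integers n

Step 5 concludes the proof by induction, but no base case was ever established. A valid induction proof requires: (1) a base case proving 2^1 > 0, and (2) an inductive step showing IF 2^k > 0 THEN 2^(k+1) > 0. Steps 2-4 correctly establish the inductive step, but without the base case the conclusion in step 5 does not follow.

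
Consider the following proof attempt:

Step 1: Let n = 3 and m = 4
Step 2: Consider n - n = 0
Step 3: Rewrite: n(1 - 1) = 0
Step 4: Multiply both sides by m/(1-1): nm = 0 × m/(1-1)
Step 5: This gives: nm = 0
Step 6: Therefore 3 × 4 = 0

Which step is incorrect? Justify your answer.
Step 4: Multiply both sides by m/(1-1): nm = 0 × m/(1-1)

Step 4 multiplies both sides by m/(1-1). However, 1-1 = 0, so this is multiplication by m/0, which is undefined. We cannot multiply by an undefined expression.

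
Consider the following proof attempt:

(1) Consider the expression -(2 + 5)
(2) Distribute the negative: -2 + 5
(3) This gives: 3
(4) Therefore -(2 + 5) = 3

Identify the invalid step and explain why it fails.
Step 2: Distribute the negative: -2 + 5

Step 2 incorrectly distributes the negative sign. The correct distribution is -(2 + 5) = -2 - 5 = -7. The negative must be applied to both terms, not just the first. The error treats -(2 + 5) as -2 + 5, which equals 3 instead of -7.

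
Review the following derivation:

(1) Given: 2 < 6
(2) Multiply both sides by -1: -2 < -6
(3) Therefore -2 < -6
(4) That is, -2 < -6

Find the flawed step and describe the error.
Step 2: Multiply both sides by -1: -2 < -6

Step 2 multiplies both sides by -1 but fails to reverse the inequality sign. When multiplying (or dividing) an inequality by a negative number, the direction must be reversed. Since 2 < 6, we should get -2 > -6, i.e., -2 > -6.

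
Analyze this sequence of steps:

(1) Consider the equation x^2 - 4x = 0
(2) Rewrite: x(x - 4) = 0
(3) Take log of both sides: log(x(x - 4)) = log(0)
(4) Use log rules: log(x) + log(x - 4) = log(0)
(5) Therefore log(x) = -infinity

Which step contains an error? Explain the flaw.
Step 3: Take log of both sides: log(x(x - 4)) = log(0)

Step 3 takes the logarithm of both sides, resulting in log(0) on the right side. The logarithm is only defined for positive numbers; log(0) is undefined (approaches negative infinity). This operation is invalid.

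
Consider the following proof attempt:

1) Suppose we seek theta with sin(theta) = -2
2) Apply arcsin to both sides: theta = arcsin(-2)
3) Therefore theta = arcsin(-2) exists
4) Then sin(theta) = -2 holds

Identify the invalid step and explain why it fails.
Step 2: Apply arcsin to both sides: theta = arcsin(-2)

Step 2 applies arcsin to -2. However, arcsin(x) is only defined for x in [-1, 1] because sin(theta) can only produce values in that range. Since |-2| > 1, arcsin(-2) is undefined. There is no angle whose sine equals -2.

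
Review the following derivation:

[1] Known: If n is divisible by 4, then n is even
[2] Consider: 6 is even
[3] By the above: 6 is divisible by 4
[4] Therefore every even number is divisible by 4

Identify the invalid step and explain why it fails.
Step 3: By the above: 6 is divisible by 4

Step 3 commits the fallacy of affirming the consequent. The known fact 'divisible by 4 → even' does NOT imply 'even → divisible by 4'. That would be the converse, which is false. For example, 6 is even but 6 ÷ 4 = 1.50, which is not an integer.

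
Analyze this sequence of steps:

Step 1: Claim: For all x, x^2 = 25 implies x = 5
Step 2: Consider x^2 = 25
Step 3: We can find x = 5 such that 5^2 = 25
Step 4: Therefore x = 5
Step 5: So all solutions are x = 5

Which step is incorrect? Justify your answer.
Step 4: Therefore x = 5

Step 4 incorrectly concludes that x = 5 is the only solution. The proof shows that x = 5 is A solution (existence), but does not show it is the ONLY solution (uniqueness). In fact, x = -5 is also a solution since (-5)^2 = 25. Finding one solution doesn't prove there are no others.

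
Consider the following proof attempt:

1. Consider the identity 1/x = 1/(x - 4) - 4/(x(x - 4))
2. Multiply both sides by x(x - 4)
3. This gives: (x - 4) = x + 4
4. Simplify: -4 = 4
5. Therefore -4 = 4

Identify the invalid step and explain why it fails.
Step 3: This gives: (x - 4) = x + 4

Step 3 makes a sign error when clearing denominators. Multiplying -4/(x(x - 4)) by x(x - 4) gives -4, not +4. The correct result is (x - 4) = x - 4, which is trivially true, not (x - 4) = x + 4. (Step 1 is a valid identity: 1/(x - 4) - 4/(x(x - 4)) = (x - 4)/(x(x - 4)) = 1/x.)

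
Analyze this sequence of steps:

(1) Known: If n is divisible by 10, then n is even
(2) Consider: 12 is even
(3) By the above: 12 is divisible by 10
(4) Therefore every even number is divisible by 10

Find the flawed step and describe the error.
Step 3: By the above: 12 is divisible by 10

Step 3 commits the fallacy of affirming the consequent. The known fact 'divisible by 10 → even' does NOT imply 'even → divisible by 10'. That would be the converse, which is false. For example, 12 is even but 12 ÷ 10 = 1.20, which is not an integer.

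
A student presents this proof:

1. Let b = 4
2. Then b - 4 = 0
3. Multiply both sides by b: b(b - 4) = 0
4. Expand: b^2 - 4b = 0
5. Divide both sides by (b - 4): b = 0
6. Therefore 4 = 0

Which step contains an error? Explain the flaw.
Step 5: Divide both sides by (b - 4): b = 0

Step 5 divides both sides by (b - 4). However, since b = 4, we have (b - 4) = 0. Division by zero is undefined, making this step invalid.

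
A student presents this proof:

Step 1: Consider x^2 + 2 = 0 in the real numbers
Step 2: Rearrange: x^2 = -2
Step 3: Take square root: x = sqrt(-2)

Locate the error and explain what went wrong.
Step 3: Take square root: x = sqrt(-2)

Step 3 takes the square root of -2, which is negative. In the real number system, the square root of a negative number is undefined. The equation x^2 + 2 = 0 has no real solutions. Square roots of negative numbers only exist in the complex numbers.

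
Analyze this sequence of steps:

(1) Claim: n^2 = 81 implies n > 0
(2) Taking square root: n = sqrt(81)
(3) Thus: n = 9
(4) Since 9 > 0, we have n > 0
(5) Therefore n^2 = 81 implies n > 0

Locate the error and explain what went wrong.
Step 2: Taking square root: n = sqrt(81)

Step 2 takes the square root and assumes the positive root only. The equation n^2 = 81 actually has two solutions: n = 9 and n = -9. The proof silently assumes n > 0 without justification, then uses this assumption to conclude n > 0, which is circular. The counterexample n = -9 shows the claim is false.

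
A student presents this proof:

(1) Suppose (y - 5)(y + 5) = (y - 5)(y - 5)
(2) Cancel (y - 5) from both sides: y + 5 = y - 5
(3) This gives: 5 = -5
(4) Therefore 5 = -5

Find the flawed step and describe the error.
Step 2: Cancel (y - 5) from both sides: y + 5 = y - 5

Step 2 cancels (y - 5) from both sides. This is only valid if (y - 5) ≠ 0, i.e., y ≠ 5. When y = 5, both sides equal zero regardless of the other factors. The correct approach requires considering y = 5 as a separate case.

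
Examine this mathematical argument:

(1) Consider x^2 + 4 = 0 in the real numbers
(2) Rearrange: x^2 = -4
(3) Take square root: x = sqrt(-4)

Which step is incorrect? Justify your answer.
Step 3: Take square root: x = sqrt(-4)

Step 3 takes the square root of -4, which is negative. In the real number system, the square root of a negative number is undefined. The equation x^2 + 4 = 0 has no real solutions. Square roots of negative numbers only exist in the complex numbers.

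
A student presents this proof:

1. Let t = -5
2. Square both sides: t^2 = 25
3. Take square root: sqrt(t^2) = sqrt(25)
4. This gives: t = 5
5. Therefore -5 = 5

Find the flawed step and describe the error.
Step 4: This gives: t = 5

Step 4 incorrectly states that sqrt(t^2) = t. The correct identity is sqrt(t^2) = |t|. Since t = -5 < 0, we have sqrt(t^2) = |-5| = 5, not t = -5.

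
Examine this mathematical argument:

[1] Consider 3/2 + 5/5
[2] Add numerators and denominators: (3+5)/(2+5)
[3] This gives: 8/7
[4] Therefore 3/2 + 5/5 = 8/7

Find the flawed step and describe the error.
Step 2: Add numerators and denominators: (3+5)/(2+5)

Step 2 incorrectly adds fractions by separately adding numerators and denominators. This is wrong. The correct method requires a common denominator: 3/2 + 5/5 = (3×5 + 5×2)/(2×5) = 25/10 = 5/2. The method used gives 8/7, which is different.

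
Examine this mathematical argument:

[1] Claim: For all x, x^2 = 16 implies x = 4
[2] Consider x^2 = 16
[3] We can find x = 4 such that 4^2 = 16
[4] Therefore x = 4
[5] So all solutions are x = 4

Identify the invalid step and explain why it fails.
Step 4: Therefore x = 4

Step 4 incorrectly concludes that x = 4 is the only solution. The proof shows that x = 4 is A solution (existence), but does not show it is the ONLY solution (uniqueness). In fact, x = -4 is also a solution since (-4)^2 = 16. Finding one solution doesn't prove there are no others.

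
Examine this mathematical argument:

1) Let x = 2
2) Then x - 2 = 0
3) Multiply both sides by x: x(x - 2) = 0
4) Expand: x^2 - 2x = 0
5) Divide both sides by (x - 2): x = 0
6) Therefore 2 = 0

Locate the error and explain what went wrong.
Step 5: Divide both sides by (x - 2): x = 0

Step 5 divides both sides by (x - 2). However, since x = 2, we have (x - 2) = 0. Division by zero is undefined, making this step invalid.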